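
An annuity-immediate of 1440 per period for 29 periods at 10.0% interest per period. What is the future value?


FV = PMT * ((1+i)^n - 1) / i
= 1440 * ((1.1)^29 - 1) / 0.1
= 1440 * (15.863093 - 1) / 0.1
= 214028.5388


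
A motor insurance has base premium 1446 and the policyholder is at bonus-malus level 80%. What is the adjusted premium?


adjusted = base * BM_level / 100
= 1446 * 80 / 100
= 1446 * 0.8
= 1156.8


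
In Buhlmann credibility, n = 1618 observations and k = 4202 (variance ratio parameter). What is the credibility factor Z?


Z = n / (n + k)
= 1618 / (1618 + 4202)
= 1618 / 5820
= 0.278


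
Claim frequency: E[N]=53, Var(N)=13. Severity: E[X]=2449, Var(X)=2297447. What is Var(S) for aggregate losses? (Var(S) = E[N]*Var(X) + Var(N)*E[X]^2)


Var(S) = E[N]*Var(X) + Var(N)*E[X]^2
= 53*2297447 + 13*2449^2
= 121764691 + 77968813
= 1.9973e+08


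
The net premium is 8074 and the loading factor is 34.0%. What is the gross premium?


Gross = net * (1 + loading)
= 8074 * (1 + 0.34)
= 8074 * 1.34
= 10819.16


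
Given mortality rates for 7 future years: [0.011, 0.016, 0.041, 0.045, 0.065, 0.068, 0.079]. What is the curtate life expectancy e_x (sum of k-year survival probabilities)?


e_x = sum_{k=1}^{n} k_p_x
k_p_x values:
  1_p_x = 0.989
  2_p_x = 0.973176
  3_p_x = 0.933276
  4_p_x = 0.891278
  5_p_x = 0.833345
  6_p_x = 0.776678
  7_p_x = 0.71532
e_x = 6.1121


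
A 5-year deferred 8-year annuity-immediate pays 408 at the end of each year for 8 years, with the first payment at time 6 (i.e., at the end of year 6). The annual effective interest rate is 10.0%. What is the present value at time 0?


PV at time 5 of the 8-year annuity-immediate:
a_n = 408 * (1-(1+0.1)^(-8))/0.1 = 2176.6499
Discount back 5 years to time 0:
PV = 2176.6499 * (1+0.1)^(-5)
= 2176.6499 * 0.620921
= 1351.5283


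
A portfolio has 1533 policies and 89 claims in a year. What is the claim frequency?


frequency = claims / policies
= 89 / 1533
= 0.0581


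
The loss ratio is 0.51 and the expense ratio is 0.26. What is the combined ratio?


Combined ratio = loss ratio + expense ratio
= 0.51 + 0.26
= 0.77


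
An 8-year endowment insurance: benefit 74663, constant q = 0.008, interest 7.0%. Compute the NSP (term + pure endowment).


Term component = 3478.247
Pure endowment = 8_p_x * v^8 * benefit = 0.937764 * 0.582009 * 74663 = 40750.0918
NSP = 44228.3388


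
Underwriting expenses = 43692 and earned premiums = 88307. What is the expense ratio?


Expense ratio = expenses / premiums
= 43692 / 88307
= 0.4948


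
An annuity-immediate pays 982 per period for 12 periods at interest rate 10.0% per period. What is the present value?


PV = PMT * (1 - (1+i)^(-n)) / i
= 982 * (1 - (1+0.1)^(-12)) / 0.1
= 982 * (1 - 0.318631) / 0.1
= 982 * 6.813692
= 6691.0454


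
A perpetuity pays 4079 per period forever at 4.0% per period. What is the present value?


PV = PMT / i
= 4079 / 0.04
= 101975.0


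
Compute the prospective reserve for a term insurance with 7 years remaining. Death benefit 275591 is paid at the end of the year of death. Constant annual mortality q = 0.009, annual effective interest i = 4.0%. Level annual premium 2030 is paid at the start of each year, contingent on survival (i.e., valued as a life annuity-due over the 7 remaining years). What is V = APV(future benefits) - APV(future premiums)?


v = 1/(1+i) = 0.961538
APV(future benefits) per unit = sum_{k=0}^{6} k_p_x * q * v^(k+1) = 0.052656
APV(future benefits) = 275591 * 0.052656 = 14511.5672
Life annuity-due factor ä_{x:7} = sum_{k=0}^{6} k_p_x * v^k = 6.084713
APV(future premiums) = 2030 * 6.084713 = 12351.9679
V = 14511.5672 - 12351.9679
= 2159.5993


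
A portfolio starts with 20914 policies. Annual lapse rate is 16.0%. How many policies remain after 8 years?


remaining = initial * (1 - lapse)^years
= 20914 * (1 - 0.16)^8
= 20914 * 0.247876
= 5184.0764


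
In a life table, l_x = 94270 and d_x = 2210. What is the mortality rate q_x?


q_x = d_x / l_x
= 2210 / 94270
= 0.0234


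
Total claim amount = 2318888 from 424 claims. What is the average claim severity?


severity = total / number
= 2318888 / 424
= 5469.0755


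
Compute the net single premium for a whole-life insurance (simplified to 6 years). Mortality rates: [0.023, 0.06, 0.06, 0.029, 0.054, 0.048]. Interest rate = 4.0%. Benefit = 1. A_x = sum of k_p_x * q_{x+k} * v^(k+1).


v = 0.961538
Year 0: k_p_x=1.0, q=0.023, term=0.022115
Year 1: k_p_x=0.977, q=0.06, term=0.054197
Year 2: k_p_x=0.91838, q=0.06, term=0.048986
Year 3: k_p_x=0.863277, q=0.029, term=0.0214
Year 4: k_p_x=0.838242, q=0.054, term=0.037205
Year 5: k_p_x=0.792977, q=0.048, term=0.030082
A_x = 0.214


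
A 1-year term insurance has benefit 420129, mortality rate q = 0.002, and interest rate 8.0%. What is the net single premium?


NSP = benefit * q * v
v = 1/(1+i) = 0.925926
NSP = 420129 * 0.002 * 0.925926
= 778.0167


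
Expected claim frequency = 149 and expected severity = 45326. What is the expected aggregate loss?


E[S] = E[N] * E[X]
= 149 * 45326
= 6.7536e+06


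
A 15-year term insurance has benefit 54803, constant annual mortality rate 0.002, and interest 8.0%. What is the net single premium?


NSP = benefit * sum_{k=0}^{n-1} k_p_x * q * v^(k+1)
With constant q=0.002, v=0.925926
Sum = 0.016929
NSP = 54803 * 0.016929
= 927.7537


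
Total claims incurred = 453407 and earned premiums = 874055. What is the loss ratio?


Loss ratio = claims / premiums
= 453407 / 874055
= 0.5187


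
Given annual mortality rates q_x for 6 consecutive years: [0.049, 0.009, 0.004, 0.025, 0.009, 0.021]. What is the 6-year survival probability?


p_k = 1 - q_k for each year
Survival = product of (1 - q_k)
= 0.951 * 0.991 * 0.996 * 0.975 * 0.991 * 0.979
= 0.8879


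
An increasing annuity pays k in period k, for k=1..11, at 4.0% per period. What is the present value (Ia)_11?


(Ia)_n = sum_{k=1}^{n} k * v^k, v = 1/(1+i)
v = 0.961538
Sum computed term by term:
(Ia)_11 = 49.1376


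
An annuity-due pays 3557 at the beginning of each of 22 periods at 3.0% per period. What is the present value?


PV_due = PMT * (1-(1+i)^(-n))/i * (1+i)
PV_immediate = 56687.6125
PV_due = 56687.6125 * 1.03
= 58388.2409


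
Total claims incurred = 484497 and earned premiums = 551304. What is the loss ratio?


Loss ratio = claims / premiums
= 484497 / 551304
= 0.8788


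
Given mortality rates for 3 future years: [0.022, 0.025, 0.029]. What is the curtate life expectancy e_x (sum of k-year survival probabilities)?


e_x = sum_{k=1}^{n} k_p_x
k_p_x values:
  1_p_x = 0.978
  2_p_x = 0.95355
  3_p_x = 0.925897
e_x = 2.8574


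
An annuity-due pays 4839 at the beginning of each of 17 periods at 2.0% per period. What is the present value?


PV_due = PMT * (1-(1+i)^(-n))/i * (1+i)
PV_immediate = 69158.368
PV_due = 69158.368 * 1.02
= 70541.5354


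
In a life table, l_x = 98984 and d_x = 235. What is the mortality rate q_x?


q_x = d_x / l_x
= 235 / 98984
= 0.0024


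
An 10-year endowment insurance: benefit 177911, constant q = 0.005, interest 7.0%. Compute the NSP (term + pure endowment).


Term component = 6126.1143
Pure endowment = 10_p_x * v^10 * benefit = 0.95111 * 0.508349 * 177911 = 86019.2856
NSP = 92145.3999


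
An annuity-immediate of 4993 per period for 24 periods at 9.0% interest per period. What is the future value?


FV = PMT * ((1+i)^n - 1) / i
= 4993 * ((1.09)^24 - 1) / 0.09
= 4993 * (7.911083 - 1) / 0.09
= 383411.5366


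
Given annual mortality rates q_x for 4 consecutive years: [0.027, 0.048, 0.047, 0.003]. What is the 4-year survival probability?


p_k = 1 - q_k for each year
Survival = product of (1 - q_k)
= 0.973 * 0.952 * 0.953 * 0.997
= 0.8801


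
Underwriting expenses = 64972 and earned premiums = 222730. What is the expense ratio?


Expense ratio = expenses / premiums
= 64972 / 222730
= 0.2917


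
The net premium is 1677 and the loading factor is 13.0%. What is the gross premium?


Gross = net * (1 + loading)
= 1677 * (1 + 0.13)
= 1677 * 1.13
= 1895.01


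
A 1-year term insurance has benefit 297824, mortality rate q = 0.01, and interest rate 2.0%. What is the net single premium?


NSP = benefit * q * v
v = 1/(1+i) = 0.980392
NSP = 297824 * 0.01 * 0.980392
= 2919.8431


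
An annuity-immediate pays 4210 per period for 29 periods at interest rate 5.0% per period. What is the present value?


PV = PMT * (1 - (1+i)^(-n)) / i
= 4210 * (1 - (1+0.05)^(-29)) / 0.05
= 4210 * (1 - 0.242946) / 0.05
= 4210 * 15.141074
= 63743.9198


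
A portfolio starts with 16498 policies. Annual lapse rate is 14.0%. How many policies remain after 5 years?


remaining = initial * (1 - lapse)^years
= 16498 * (1 - 0.14)^5
= 16498 * 0.470427
= 7761.1049


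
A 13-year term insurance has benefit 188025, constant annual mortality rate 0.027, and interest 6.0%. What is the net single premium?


NSP = benefit * sum_{k=0}^{n-1} k_p_x * q * v^(k+1)
With constant q=0.027, v=0.943396
Sum = 0.208407
NSP = 188025 * 0.208407
= 39185.7344


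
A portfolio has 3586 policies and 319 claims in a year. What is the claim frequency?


frequency = claims / policies
= 319 / 3586
= 0.089


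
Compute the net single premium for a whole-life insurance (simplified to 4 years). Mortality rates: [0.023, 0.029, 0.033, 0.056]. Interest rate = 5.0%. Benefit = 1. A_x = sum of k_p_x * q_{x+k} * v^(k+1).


v = 0.952381
Year 0: k_p_x=1.0, q=0.023, term=0.021905
Year 1: k_p_x=0.977, q=0.029, term=0.025699
Year 2: k_p_x=0.948667, q=0.033, term=0.027043
Year 3: k_p_x=0.917361, q=0.056, term=0.042264
A_x = 0.1169


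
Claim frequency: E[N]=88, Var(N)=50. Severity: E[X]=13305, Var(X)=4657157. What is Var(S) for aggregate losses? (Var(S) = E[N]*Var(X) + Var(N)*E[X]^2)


Var(S) = E[N]*Var(X) + Var(N)*E[X]^2
= 88*4657157 + 50*13305^2
= 409829816 + 8851151250
= 9.2610e+09


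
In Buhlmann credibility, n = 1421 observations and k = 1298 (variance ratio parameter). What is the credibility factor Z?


Z = n / (n + k)
= 1421 / (1421 + 1298)
= 1421 / 2719
= 0.5226


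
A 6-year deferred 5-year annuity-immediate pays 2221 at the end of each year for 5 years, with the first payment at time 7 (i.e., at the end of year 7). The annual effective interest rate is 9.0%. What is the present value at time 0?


PV at time 6 of the 5-year annuity-immediate:
a_n = 2221 * (1-(1+0.09)^(-5))/0.09 = 8638.9155
Discount back 6 years to time 0:
PV = 8638.9155 * (1+0.09)^(-6)
= 8638.9155 * 0.596267
= 5151.103


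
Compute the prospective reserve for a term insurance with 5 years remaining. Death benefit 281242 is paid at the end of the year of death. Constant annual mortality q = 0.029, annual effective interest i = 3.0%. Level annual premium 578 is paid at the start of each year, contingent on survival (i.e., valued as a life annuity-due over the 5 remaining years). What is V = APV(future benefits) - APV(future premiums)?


v = 1/(1+i) = 0.970874
APV(future benefits) per unit = sum_{k=0}^{4} k_p_x * q * v^(k+1) = 0.125547
APV(future benefits) = 281242 * 0.125547 = 35308.9638
Life annuity-due factor ä_{x:5} = sum_{k=0}^{4} k_p_x * v^k = 4.459067
APV(future premiums) = 578 * 4.459067 = 2577.3409
V = 35308.9638 - 2577.3409
= 32731.6229


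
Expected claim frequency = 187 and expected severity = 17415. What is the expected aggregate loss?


E[S] = E[N] * E[X]
= 187 * 17415
= 3.2566e+06


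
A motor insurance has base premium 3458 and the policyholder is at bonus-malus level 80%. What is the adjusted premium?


adjusted = base * BM_level / 100
= 3458 * 80 / 100
= 3458 * 0.8
= 2766.4


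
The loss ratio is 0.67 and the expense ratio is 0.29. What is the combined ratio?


Combined ratio = loss ratio + expense ratio
= 0.67 + 0.29
= 0.96


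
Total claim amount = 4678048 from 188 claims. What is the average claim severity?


severity = total / number
= 4678048 / 188
= 24883.234


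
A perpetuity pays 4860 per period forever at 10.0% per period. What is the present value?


PV = PMT / i
= 4860 / 0.1
= 48600.0


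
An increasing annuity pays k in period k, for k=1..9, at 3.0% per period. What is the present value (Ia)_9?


(Ia)_n = sum_{k=1}^{n} k * v^k, v = 1/(1+i)
v = 0.970874
Sum computed term by term:
(Ia)_9 = 37.3981


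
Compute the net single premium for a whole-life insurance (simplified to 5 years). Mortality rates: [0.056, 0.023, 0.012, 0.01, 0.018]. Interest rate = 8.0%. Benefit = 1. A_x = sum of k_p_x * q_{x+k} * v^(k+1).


v = 0.925926
Year 0: k_p_x=1.0, q=0.056, term=0.051852
Year 1: k_p_x=0.944, q=0.023, term=0.018615
Year 2: k_p_x=0.922288, q=0.012, term=0.008786
Year 3: k_p_x=0.911221, q=0.01, term=0.006698
Year 4: k_p_x=0.902108, q=0.018, term=0.011051
A_x = 0.097


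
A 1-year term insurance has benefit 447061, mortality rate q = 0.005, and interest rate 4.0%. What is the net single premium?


NSP = benefit * q * v
v = 1/(1+i) = 0.961538
NSP = 447061 * 0.005 * 0.961538
= 2149.3317


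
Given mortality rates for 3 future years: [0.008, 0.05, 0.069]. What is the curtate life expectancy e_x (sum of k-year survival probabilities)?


e_x = sum_{k=1}^{n} k_p_x
k_p_x values:
  1_p_x = 0.992
  2_p_x = 0.9424
  3_p_x = 0.877374
e_x = 2.8118


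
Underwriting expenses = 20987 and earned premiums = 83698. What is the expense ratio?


Expense ratio = expenses / premiums
= 20987 / 83698
= 0.2507


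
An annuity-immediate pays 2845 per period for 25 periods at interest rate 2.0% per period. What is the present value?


PV = PMT * (1 - (1+i)^(-n)) / i
= 2845 * (1 - (1+0.02)^(-25)) / 0.02
= 2845 * (1 - 0.609531) / 0.02
= 2845 * 19.523456
= 55544.2337


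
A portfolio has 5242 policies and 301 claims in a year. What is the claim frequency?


frequency = claims / policies
= 301 / 5242
= 0.0574


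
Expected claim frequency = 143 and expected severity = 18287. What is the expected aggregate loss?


E[S] = E[N] * E[X]
= 143 * 18287
= 2.6150e+06


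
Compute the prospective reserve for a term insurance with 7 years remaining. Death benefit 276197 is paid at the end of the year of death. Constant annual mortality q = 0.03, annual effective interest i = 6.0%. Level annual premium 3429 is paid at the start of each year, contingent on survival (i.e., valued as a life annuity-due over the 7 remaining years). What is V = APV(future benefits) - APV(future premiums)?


v = 1/(1+i) = 0.943396
APV(future benefits) per unit = sum_{k=0}^{6} k_p_x * q * v^(k+1) = 0.154215
APV(future benefits) = 276197 * 0.154215 = 42593.7444
Life annuity-due factor ä_{x:7} = sum_{k=0}^{6} k_p_x * v^k = 5.448933
APV(future premiums) = 3429 * 5.448933 = 18684.3915
V = 42593.7444 - 18684.3915
= 23909.3529


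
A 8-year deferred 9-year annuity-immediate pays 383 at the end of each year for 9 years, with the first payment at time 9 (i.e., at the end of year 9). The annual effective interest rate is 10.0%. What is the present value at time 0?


PV at time 8 of the 9-year annuity-immediate:
a_n = 383 * (1-(1+0.1)^(-9))/0.1 = 2205.7061
Discount back 8 years to time 0:
PV = 2205.7061 * (1+0.1)^(-8)
= 2205.7061 * 0.466507
= 1028.9782


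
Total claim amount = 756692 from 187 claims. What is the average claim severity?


severity = total / number
= 756692 / 187
= 4046.4813


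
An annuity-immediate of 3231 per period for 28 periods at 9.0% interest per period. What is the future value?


FV = PMT * ((1+i)^n - 1) / i
= 3231 * ((1.09)^28 - 1) / 0.09
= 3231 * (11.16714 - 1) / 0.09
= 365000.3089


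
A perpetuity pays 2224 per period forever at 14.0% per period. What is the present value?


PV = PMT / i
= 2224 / 0.14
= 15885.7143


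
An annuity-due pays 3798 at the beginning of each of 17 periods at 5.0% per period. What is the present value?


PV_due = PMT * (1-(1+i)^(-n))/i * (1+i)
PV_immediate = 42818.9036
PV_due = 42818.9036 * 1.05
= 44959.8488


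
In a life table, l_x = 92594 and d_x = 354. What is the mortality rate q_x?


q_x = d_x / l_x
= 354 / 92594
= 0.0038


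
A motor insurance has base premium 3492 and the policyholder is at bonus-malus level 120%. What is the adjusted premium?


adjusted = base * BM_level / 100
= 3492 * 120 / 100
= 3492 * 1.2
= 4190.4


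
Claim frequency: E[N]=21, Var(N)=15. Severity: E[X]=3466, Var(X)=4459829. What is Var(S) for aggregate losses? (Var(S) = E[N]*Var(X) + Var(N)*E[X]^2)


Var(S) = E[N]*Var(X) + Var(N)*E[X]^2
= 21*4459829 + 15*3466^2
= 93656409 + 180197340
= 2.7385e+08


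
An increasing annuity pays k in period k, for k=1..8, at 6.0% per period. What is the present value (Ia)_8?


(Ia)_n = sum_{k=1}^{n} k * v^k, v = 1/(1+i)
v = 0.943396
Sum computed term by term:
(Ia)_8 = 26.0514


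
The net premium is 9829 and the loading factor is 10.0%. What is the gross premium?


Gross = net * (1 + loading)
= 9829 * (1 + 0.1)
= 9829 * 1.1
= 10811.9


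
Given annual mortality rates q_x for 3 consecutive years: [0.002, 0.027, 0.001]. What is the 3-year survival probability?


p_k = 1 - q_k for each year
Survival = product of (1 - q_k)
= 0.998 * 0.973 * 0.999
= 0.9701


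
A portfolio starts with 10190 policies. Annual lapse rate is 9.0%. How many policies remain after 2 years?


remaining = initial * (1 - lapse)^years
= 10190 * (1 - 0.09)^2
= 10190 * 0.8281
= 8438.339


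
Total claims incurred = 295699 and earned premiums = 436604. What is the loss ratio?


Loss ratio = claims / premiums
= 295699 / 436604
= 0.6773


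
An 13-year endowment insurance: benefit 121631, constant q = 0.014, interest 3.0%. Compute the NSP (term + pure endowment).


Term component = 16760.8239
Pure endowment = 13_p_x * v^13 * benefit = 0.83253 * 0.680951 * 121631 = 68954.1248
NSP = 85714.9487


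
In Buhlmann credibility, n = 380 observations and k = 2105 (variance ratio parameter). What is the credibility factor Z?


Z = n / (n + k)
= 380 / (380 + 2105)
= 380 / 2485
= 0.1529


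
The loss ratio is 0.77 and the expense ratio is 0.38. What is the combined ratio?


Combined ratio = loss ratio + expense ratio
= 0.77 + 0.38
= 1.15


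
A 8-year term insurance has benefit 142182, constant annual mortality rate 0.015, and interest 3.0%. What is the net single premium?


NSP = benefit * sum_{k=0}^{n-1} k_p_x * q * v^(k+1)
With constant q=0.015, v=0.970874
Sum = 0.100164
NSP = 142182 * 0.100164
= 14241.5667


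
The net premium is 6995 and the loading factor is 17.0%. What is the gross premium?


Gross = net * (1 + loading)
= 6995 * (1 + 0.17)
= 6995 * 1.17
= 8184.15


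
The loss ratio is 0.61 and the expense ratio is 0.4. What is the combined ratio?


Combined ratio = loss ratio + expense ratio
= 0.61 + 0.4
= 1.01


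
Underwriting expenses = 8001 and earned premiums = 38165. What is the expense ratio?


Expense ratio = expenses / premiums
= 8001 / 38165
= 0.2096


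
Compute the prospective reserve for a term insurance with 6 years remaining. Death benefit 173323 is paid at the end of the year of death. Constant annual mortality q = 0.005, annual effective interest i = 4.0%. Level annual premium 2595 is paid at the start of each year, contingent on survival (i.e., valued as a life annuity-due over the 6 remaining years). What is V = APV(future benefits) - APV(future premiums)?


v = 1/(1+i) = 0.961538
APV(future benefits) per unit = sum_{k=0}^{5} k_p_x * q * v^(k+1) = 0.0259
APV(future benefits) = 173323 * 0.0259 = 4489.0755
Life annuity-due factor ä_{x:6} = sum_{k=0}^{5} k_p_x * v^k = 5.387212
APV(future premiums) = 2595 * 5.387212 = 13979.8146
V = 4489.0755 - 13979.8146
= -9490.7391


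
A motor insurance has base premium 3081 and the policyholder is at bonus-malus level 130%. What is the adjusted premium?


adjusted = base * BM_level / 100
= 3081 * 130 / 100
= 3081 * 1.3
= 4005.3


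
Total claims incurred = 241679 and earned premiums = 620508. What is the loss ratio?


Loss ratio = claims / premiums
= 241679 / 620508
= 0.3895


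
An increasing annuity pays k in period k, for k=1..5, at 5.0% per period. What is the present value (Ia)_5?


(Ia)_n = sum_{k=1}^{n} k * v^k, v = 1/(1+i)
v = 0.952381
Sum computed term by term:
(Ia)_5 = 12.5664


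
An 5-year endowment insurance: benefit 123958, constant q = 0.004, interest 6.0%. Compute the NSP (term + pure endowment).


Term component = 2072.9489
Pure endowment = 5_p_x * v^5 * benefit = 0.980159 * 0.747258 * 123958 = 90790.8174
NSP = 92863.7663


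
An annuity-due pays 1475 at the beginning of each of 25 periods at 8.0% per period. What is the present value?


PV_due = PMT * (1-(1+i)^(-n))/i * (1+i)
PV_immediate = 15745.2949
PV_due = 15745.2949 * 1.08
= 17004.9185


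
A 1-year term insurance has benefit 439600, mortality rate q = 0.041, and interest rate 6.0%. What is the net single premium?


NSP = benefit * q * v
v = 1/(1+i) = 0.943396
NSP = 439600 * 0.041 * 0.943396
= 17003.3962


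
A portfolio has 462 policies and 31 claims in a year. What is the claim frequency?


frequency = claims / policies
= 31 / 462
= 0.0671


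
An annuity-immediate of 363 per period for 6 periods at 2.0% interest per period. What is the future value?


FV = PMT * ((1+i)^n - 1) / i
= 363 * ((1.02)^6 - 1) / 0.02
= 363 * (1.126162 - 1) / 0.02
= 2289.8479


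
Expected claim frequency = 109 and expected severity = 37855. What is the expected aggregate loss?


E[S] = E[N] * E[X]
= 109 * 37855
= 4.1262e+06


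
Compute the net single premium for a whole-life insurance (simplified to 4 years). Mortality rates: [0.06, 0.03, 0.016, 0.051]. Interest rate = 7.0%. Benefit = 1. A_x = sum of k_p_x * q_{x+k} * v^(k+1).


v = 0.934579
Year 0: k_p_x=1.0, q=0.06, term=0.056075
Year 1: k_p_x=0.94, q=0.03, term=0.024631
Year 2: k_p_x=0.9118, q=0.016, term=0.011909
Year 3: k_p_x=0.897211, q=0.051, term=0.034908
A_x = 0.1275


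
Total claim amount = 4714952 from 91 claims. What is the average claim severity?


severity = total / number
= 4714952 / 91
= 51812.6593


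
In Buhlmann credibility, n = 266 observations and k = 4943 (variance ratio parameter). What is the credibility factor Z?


Z = n / (n + k)
= 266 / (266 + 4943)
= 266 / 5209
= 0.0511


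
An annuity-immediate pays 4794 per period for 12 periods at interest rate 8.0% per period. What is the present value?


PV = PMT * (1 - (1+i)^(-n)) / i
= 4794 * (1 - (1+0.08)^(-12)) / 0.08
= 4794 * (1 - 0.397114) / 0.08
= 4794 * 7.536078
= 36127.958


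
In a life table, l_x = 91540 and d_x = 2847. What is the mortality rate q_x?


q_x = d_x / l_x
= 2847 / 91540
= 0.0311


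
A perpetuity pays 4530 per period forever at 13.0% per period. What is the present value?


PV = PMT / i
= 4530 / 0.13
= 34846.1538


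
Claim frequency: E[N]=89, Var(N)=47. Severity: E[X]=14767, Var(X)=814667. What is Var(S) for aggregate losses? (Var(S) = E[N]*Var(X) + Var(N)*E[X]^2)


Var(S) = E[N]*Var(X) + Var(N)*E[X]^2
= 89*814667 + 47*14767^2
= 72505363 + 10249021583
= 1.0322e+10


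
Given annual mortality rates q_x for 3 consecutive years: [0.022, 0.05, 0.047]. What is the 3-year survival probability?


p_k = 1 - q_k for each year
Survival = product of (1 - q_k)
= 0.978 * 0.95 * 0.953
= 0.8854


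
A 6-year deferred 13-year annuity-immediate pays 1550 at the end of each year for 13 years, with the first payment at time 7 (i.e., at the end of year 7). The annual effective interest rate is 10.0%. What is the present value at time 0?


PV at time 6 of the 13-year annuity-immediate:
a_n = 1550 * (1-(1+0.1)^(-13))/0.1 = 11010.2021
Discount back 6 years to time 0:
PV = 11010.2021 * (1+0.1)^(-6)
= 11010.2021 * 0.564474
= 6214.9721


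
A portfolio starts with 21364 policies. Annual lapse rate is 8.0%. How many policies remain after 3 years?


remaining = initial * (1 - lapse)^years
= 21364 * (1 - 0.08)^3
= 21364 * 0.778688
= 16635.8904


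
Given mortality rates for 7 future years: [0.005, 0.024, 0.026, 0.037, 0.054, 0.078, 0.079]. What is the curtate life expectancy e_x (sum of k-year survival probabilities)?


e_x = sum_{k=1}^{n} k_p_x
k_p_x values:
  1_p_x = 0.995
  2_p_x = 0.97112
  3_p_x = 0.945871
  4_p_x = 0.910874
  5_p_x = 0.861686
  6_p_x = 0.794475
  7_p_x = 0.731711
e_x = 6.2107


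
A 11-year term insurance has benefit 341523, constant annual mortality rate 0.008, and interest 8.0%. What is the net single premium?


NSP = benefit * sum_{k=0}^{n-1} k_p_x * q * v^(k+1)
With constant q=0.008, v=0.925926
Sum = 0.055217
NSP = 341523 * 0.055217
= 18857.8079


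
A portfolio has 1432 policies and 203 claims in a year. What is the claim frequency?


frequency = claims / policies
= 203 / 1432
= 0.1418


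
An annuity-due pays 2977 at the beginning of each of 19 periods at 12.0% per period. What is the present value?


PV_due = PMT * (1-(1+i)^(-n))/i * (1+i)
PV_immediate = 21927.9177
PV_due = 21927.9177 * 1.12
= 24559.2678


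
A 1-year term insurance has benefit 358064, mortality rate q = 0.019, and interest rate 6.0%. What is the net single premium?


NSP = benefit * q * v
v = 1/(1+i) = 0.943396
NSP = 358064 * 0.019 * 0.943396
= 6418.1283


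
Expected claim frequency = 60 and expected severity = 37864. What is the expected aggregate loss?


E[S] = E[N] * E[X]
= 60 * 37864
= 2.2718e+06


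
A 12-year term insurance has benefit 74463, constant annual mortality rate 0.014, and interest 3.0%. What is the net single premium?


NSP = benefit * sum_{k=0}^{n-1} k_p_x * q * v^(k+1)
With constant q=0.014, v=0.970874
Sum = 0.129751
NSP = 74463 * 0.129751
= 9661.6581


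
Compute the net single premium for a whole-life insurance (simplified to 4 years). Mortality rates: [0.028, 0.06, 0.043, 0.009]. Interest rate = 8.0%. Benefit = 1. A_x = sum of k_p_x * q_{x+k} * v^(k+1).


v = 0.925926
Year 0: k_p_x=1.0, q=0.028, term=0.025926
Year 1: k_p_x=0.972, q=0.06, term=0.05
Year 2: k_p_x=0.91368, q=0.043, term=0.031188
Year 3: k_p_x=0.874392, q=0.009, term=0.005784
A_x = 0.1129


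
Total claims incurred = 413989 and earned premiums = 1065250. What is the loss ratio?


Loss ratio = claims / premiums
= 413989 / 1065250
= 0.3886


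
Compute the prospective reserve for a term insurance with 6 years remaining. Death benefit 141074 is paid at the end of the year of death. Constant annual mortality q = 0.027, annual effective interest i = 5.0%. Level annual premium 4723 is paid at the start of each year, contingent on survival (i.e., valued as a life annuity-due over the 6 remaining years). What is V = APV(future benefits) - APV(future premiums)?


v = 1/(1+i) = 0.952381
APV(future benefits) per unit = sum_{k=0}^{5} k_p_x * q * v^(k+1) = 0.128618
APV(future benefits) = 141074 * 0.128618 = 18144.6568
Life annuity-due factor ä_{x:6} = sum_{k=0}^{5} k_p_x * v^k = 5.001811
APV(future premiums) = 4723 * 5.001811 = 23623.5553
V = 18144.6568 - 23623.5553
= -5478.8985


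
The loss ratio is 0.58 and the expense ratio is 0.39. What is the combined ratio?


Combined ratio = loss ratio + expense ratio
= 0.58 + 0.39
= 0.97


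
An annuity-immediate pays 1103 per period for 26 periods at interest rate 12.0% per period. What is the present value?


PV = PMT * (1 - (1+i)^(-n)) / i
= 1103 * (1 - (1+0.12)^(-26)) / 0.12
= 1103 * (1 - 0.052521) / 0.12
= 1103 * 7.89566
= 8708.9129


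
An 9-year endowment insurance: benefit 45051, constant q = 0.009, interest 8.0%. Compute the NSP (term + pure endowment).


Term component = 2454.816
Pure endowment = 9_p_x * v^9 * benefit = 0.921856 * 0.500249 * 45051 = 20775.5977
NSP = 23230.4136


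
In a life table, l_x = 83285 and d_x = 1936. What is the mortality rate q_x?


q_x = d_x / l_x
= 1936 / 83285
= 0.0232


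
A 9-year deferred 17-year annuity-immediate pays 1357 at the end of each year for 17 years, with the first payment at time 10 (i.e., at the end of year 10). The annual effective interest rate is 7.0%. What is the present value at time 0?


PV at time 9 of the 17-year annuity-immediate:
a_n = 1357 * (1-(1+0.07)^(-17))/0.07 = 13248.6936
Discount back 9 years to time 0:
PV = 13248.6936 * (1+0.07)^(-9)
= 13248.6936 * 0.543934
= 7206.4115


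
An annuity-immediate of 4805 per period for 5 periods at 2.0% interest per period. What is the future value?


FV = PMT * ((1+i)^n - 1) / i
= 4805 * ((1.02)^5 - 1) / 0.02
= 4805 * (1.104081 - 1) / 0.02
= 25005.413


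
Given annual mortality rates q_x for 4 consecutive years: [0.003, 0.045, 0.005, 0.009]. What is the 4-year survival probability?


p_k = 1 - q_k for each year
Survival = product of (1 - q_k)
= 0.997 * 0.955 * 0.995 * 0.991
= 0.9388


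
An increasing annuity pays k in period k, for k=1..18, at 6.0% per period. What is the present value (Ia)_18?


(Ia)_n = sum_{k=1}^{n} k * v^k, v = 1/(1+i)
v = 0.943396
Sum computed term by term:
(Ia)_18 = 86.1845


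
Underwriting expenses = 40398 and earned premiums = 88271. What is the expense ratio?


Expense ratio = expenses / premiums
= 40398 / 88271
= 0.4577


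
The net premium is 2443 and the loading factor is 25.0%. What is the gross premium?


Gross = net * (1 + loading)
= 2443 * (1 + 0.25)
= 2443 * 1.25
= 3053.75


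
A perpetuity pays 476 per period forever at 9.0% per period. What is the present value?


PV = PMT / i
= 476 / 0.09
= 5288.8889


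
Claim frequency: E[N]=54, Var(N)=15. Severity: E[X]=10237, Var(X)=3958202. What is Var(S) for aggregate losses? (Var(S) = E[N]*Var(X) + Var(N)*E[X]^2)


Var(S) = E[N]*Var(X) + Var(N)*E[X]^2
= 54*3958202 + 15*10237^2
= 213742908 + 1571942535
= 1.7857e+09


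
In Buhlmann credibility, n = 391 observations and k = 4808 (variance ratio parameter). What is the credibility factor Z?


Z = n / (n + k)
= 391 / (391 + 4808)
= 391 / 5199
= 0.0752


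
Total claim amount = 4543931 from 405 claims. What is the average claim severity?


severity = total / number
= 4543931 / 405
= 11219.5827


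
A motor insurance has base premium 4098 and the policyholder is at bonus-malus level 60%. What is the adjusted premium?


adjusted = base * BM_level / 100
= 4098 * 60 / 100
= 4098 * 0.6
= 2458.8


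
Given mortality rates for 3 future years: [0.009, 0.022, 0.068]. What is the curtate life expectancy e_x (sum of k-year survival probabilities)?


e_x = sum_{k=1}^{n} k_p_x
k_p_x values:
  1_p_x = 0.991
  2_p_x = 0.969198
  3_p_x = 0.903293
e_x = 2.8635


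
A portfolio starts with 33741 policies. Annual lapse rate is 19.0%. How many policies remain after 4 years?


remaining = initial * (1 - lapse)^years
= 33741 * (1 - 0.19)^4
= 33741 * 0.430467
= 14524.3941


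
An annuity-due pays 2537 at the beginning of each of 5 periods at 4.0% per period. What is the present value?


PV_due = PMT * (1-(1+i)^(-n))/i * (1+i)
PV_immediate = 11294.2733
PV_due = 11294.2733 * 1.04
= 11746.0442


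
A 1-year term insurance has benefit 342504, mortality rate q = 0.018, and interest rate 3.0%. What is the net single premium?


NSP = benefit * q * v
v = 1/(1+i) = 0.970874
NSP = 342504 * 0.018 * 0.970874
= 5985.5068


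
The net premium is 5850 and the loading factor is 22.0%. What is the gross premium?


Gross = net * (1 + loading)
= 5850 * (1 + 0.22)
= 5850 * 1.22
= 7137.0


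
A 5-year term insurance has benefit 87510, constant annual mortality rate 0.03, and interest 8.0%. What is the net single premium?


NSP = benefit * sum_{k=0}^{n-1} k_p_x * q * v^(k+1)
With constant q=0.03, v=0.925926
Sum = 0.113335
NSP = 87510 * 0.113335
= 9917.9073


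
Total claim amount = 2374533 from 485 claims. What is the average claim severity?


severity = total / number
= 2374533 / 485
= 4895.9443


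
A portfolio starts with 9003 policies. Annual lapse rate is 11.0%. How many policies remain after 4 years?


remaining = initial * (1 - lapse)^years
= 9003 * (1 - 0.11)^4
= 9003 * 0.627422
= 5648.684


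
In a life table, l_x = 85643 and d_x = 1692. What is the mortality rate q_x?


q_x = d_x / l_x
= 1692 / 85643
= 0.0198


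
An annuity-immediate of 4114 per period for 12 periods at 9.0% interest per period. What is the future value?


FV = PMT * ((1+i)^n - 1) / i
= 4114 * ((1.09)^12 - 1) / 0.09
= 4114 * (2.812665 - 1) / 0.09
= 82858.9212


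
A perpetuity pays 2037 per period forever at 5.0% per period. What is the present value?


PV = PMT / i
= 2037 / 0.05
= 40740.0


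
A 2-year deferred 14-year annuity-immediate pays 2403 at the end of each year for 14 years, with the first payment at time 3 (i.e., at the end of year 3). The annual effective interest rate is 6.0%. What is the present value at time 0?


PV at time 2 of the 14-year annuity-immediate:
a_n = 2403 * (1-(1+0.06)^(-14))/0.06 = 22335.8464
Discount back 2 years to time 0:
PV = 22335.8464 * (1+0.06)^(-2)
= 22335.8464 * 0.889996
= 19878.8238


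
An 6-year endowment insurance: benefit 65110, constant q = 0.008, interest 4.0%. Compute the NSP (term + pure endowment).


Term component = 2678.95
Pure endowment = 6_p_x * v^6 * benefit = 0.95295 * 0.790315 * 65110 = 49036.2999
NSP = 51715.2499


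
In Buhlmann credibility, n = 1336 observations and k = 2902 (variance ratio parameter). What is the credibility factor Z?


Z = n / (n + k)
= 1336 / (1336 + 2902)
= 1336 / 4238
= 0.3152


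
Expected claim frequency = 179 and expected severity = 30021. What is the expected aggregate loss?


E[S] = E[N] * E[X]
= 179 * 30021
= 5.3738e+06


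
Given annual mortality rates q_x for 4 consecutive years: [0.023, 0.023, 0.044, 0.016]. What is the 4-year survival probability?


p_k = 1 - q_k for each year
Survival = product of (1 - q_k)
= 0.977 * 0.977 * 0.956 * 0.984
= 0.8979


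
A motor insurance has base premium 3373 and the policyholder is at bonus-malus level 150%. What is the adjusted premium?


adjusted = base * BM_level / 100
= 3373 * 150 / 100
= 3373 * 1.5
= 5059.5


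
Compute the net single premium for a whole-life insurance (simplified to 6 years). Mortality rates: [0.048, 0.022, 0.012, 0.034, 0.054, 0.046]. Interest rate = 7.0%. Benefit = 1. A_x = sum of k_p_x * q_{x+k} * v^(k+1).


v = 0.934579
Year 0: k_p_x=1.0, q=0.048, term=0.04486
Year 1: k_p_x=0.952, q=0.022, term=0.018293
Year 2: k_p_x=0.931056, q=0.012, term=0.00912
Year 3: k_p_x=0.919883, q=0.034, term=0.02386
Year 4: k_p_x=0.888607, q=0.054, term=0.034212
Year 5: k_p_x=0.840623, q=0.046, term=0.025767
A_x = 0.1561


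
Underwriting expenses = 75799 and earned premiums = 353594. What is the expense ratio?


Expense ratio = expenses / premiums
= 75799 / 353594
= 0.2144


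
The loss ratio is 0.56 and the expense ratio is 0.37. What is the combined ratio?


Combined ratio = loss ratio + expense ratio
= 0.56 + 0.37
= 0.93


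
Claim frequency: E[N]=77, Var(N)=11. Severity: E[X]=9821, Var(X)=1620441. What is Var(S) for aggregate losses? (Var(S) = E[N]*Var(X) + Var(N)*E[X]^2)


Var(S) = E[N]*Var(X) + Var(N)*E[X]^2
= 77*1620441 + 11*9821^2
= 124773957 + 1060972451
= 1.1857e+09


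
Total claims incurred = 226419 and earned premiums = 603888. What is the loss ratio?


Loss ratio = claims / premiums
= 226419 / 603888
= 0.3749


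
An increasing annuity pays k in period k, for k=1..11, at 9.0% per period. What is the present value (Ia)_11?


(Ia)_n = sum_{k=1}^{n} k * v^k, v = 1/(1+i)
v = 0.917431
Sum computed term by term:
(Ia)_11 = 35.0533


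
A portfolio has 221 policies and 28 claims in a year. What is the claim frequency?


frequency = claims / policies
= 28 / 221
= 0.1267


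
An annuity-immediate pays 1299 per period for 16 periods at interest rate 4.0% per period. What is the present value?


PV = PMT * (1 - (1+i)^(-n)) / i
= 1299 * (1 - (1+0.04)^(-16)) / 0.04
= 1299 * (1 - 0.533908) / 0.04
= 1299 * 11.652296
= 15136.332


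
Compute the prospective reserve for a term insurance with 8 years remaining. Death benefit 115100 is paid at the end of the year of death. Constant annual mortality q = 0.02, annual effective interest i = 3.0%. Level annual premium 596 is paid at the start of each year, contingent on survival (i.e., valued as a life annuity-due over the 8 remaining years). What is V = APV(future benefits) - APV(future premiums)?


v = 1/(1+i) = 0.970874
APV(future benefits) per unit = sum_{k=0}^{7} k_p_x * q * v^(k+1) = 0.13136
APV(future benefits) = 115100 * 0.13136 = 15119.5274
Life annuity-due factor ä_{x:8} = sum_{k=0}^{7} k_p_x * v^k = 6.765036
APV(future premiums) = 596 * 6.765036 = 4031.9616
V = 15119.5274 - 4031.9616
= 11087.5659


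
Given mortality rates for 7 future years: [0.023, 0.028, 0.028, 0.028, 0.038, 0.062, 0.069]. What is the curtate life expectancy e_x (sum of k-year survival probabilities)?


e_x = sum_{k=1}^{n} k_p_x
k_p_x values:
  1_p_x = 0.977
  2_p_x = 0.949644
  3_p_x = 0.923054
  4_p_x = 0.897208
  5_p_x = 0.863115
  6_p_x = 0.809601
  7_p_x = 0.753739
e_x = 6.1734


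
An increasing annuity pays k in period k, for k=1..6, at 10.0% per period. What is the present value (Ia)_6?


(Ia)_n = sum_{k=1}^{n} k * v^k, v = 1/(1+i)
v = 0.909091
Sum computed term by term:
(Ia)_6 = 14.0394


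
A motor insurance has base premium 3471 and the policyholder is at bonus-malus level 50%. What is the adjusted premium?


adjusted = base * BM_level / 100
= 3471 * 50 / 100
= 3471 * 0.5
= 1735.5


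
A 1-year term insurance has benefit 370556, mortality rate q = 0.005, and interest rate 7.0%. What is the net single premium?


NSP = benefit * q * v
v = 1/(1+i) = 0.934579
NSP = 370556 * 0.005 * 0.934579
= 1731.5701


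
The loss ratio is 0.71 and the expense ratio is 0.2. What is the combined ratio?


Combined ratio = loss ratio + expense ratio
= 0.71 + 0.2
= 0.91


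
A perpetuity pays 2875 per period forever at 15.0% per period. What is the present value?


PV = PMT / i
= 2875 / 0.15
= 19166.6667


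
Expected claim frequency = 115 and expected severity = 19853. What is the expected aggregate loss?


E[S] = E[N] * E[X]
= 115 * 19853
= 2.2831e+06


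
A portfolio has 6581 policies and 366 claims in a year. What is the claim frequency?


frequency = claims / policies
= 366 / 6581
= 0.0556


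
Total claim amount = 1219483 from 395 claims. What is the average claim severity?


severity = total / number
= 1219483 / 395
= 3087.2987


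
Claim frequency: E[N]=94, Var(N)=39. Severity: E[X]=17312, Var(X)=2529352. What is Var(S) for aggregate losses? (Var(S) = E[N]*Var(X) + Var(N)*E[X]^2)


Var(S) = E[N]*Var(X) + Var(N)*E[X]^2
= 94*2529352 + 39*17312^2
= 237759088 + 11688508416
= 1.1926e+10


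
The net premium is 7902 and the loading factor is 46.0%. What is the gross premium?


Gross = net * (1 + loading)
= 7902 * (1 + 0.46)
= 7902 * 1.46
= 11536.92


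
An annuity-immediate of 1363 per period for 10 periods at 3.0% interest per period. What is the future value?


FV = PMT * ((1+i)^n - 1) / i
= 1363 * ((1.03)^10 - 1) / 0.03
= 1363 * (1.343916 - 1) / 0.03
= 15625.2675


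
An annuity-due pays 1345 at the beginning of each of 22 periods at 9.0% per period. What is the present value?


PV_due = PMT * (1-(1+i)^(-n))/i * (1+i)
PV_immediate = 12700.0622
PV_due = 12700.0622 * 1.09
= 13843.0678


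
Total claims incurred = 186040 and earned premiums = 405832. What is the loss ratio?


Loss ratio = claims / premiums
= 186040 / 405832
= 0.4584


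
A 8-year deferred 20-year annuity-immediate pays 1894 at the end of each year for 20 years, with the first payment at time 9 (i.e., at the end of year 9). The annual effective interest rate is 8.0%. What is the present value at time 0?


PV at time 8 of the 20-year annuity-immediate:
a_n = 1894 * (1-(1+0.08)^(-20))/0.08 = 18595.5712
Discount back 8 years to time 0:
PV = 18595.5712 * (1+0.08)^(-8)
= 18595.5712 * 0.540269
= 10046.6085
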